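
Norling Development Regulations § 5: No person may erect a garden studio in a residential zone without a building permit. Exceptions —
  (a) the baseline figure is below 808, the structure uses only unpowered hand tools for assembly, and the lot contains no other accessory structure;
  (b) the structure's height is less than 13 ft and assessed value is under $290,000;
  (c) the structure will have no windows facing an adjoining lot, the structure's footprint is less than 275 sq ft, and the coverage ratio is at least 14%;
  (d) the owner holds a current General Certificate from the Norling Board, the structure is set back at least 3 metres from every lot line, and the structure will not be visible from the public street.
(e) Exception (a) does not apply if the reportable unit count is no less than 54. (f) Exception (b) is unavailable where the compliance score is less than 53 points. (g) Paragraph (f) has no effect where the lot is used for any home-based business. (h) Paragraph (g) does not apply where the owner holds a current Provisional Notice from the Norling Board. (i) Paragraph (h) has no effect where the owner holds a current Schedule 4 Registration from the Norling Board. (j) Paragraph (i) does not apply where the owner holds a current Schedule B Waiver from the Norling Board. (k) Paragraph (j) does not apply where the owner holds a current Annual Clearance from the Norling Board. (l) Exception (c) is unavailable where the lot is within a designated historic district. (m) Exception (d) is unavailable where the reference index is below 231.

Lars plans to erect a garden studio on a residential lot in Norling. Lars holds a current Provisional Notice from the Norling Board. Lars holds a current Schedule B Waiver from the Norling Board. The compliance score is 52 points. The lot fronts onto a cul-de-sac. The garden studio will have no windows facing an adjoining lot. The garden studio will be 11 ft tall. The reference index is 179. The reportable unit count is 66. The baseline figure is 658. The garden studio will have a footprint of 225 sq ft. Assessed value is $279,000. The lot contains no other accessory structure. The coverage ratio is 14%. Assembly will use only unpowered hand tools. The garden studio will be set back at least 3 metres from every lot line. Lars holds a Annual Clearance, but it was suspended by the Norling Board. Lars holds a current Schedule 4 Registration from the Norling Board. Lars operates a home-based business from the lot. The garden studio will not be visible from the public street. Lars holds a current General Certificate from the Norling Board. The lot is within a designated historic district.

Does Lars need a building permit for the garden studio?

Exception (a): the baseline figure is 658, below the 808 limit; assembly uses only hand tools; the lot has no other accessory structure — every condition holds. But: (e) operates against (a): the reportable unit count is 66, meeting the 54 threshold. (a) is therefore removed.
Exception (b): the structure's height is 11 ft, less than the 13 ft limit; assessed value is $279,000, under the $290,000 limit — every condition holds. But: (f) is engaged — the compliance score is 52 points, less than the 53 points limit. (g) is engaged (a home-based business operates on the lot), but is overridden by (h): (h) operates — a current Provisional Notice is held. (i) is engaged (a current Schedule 4 Registration is held), but is overridden by (j): (j) operates against (i): a current Schedule B Waiver is held. (k), which would lift (j), is not triggered — no current Annual Clearance is held. (b) is therefore removed.
Exception (c)'s conditions are all satisfied: no windows face an adjoining lot; the structure's footprint is 225 sq ft, less than the 275 sq ft limit; the coverage ratio is 14%, meeting the 14% threshold. But applying paragraph (l): (l) operates against (c): the lot is in a historic district. Exception (c) does not apply.
Exception (d) is satisfied on its face — a current General Certificate is held; the setback is at least 3 m on every side; the structure will not be visible from the street. Turning to paragraph (m): (m) operates against (d): the reference index is 179, below the 231 limit. Exception (d) does not apply.
No exception is made out. Lars falls within the general rule.

Yes — Lars must obtain a building permit.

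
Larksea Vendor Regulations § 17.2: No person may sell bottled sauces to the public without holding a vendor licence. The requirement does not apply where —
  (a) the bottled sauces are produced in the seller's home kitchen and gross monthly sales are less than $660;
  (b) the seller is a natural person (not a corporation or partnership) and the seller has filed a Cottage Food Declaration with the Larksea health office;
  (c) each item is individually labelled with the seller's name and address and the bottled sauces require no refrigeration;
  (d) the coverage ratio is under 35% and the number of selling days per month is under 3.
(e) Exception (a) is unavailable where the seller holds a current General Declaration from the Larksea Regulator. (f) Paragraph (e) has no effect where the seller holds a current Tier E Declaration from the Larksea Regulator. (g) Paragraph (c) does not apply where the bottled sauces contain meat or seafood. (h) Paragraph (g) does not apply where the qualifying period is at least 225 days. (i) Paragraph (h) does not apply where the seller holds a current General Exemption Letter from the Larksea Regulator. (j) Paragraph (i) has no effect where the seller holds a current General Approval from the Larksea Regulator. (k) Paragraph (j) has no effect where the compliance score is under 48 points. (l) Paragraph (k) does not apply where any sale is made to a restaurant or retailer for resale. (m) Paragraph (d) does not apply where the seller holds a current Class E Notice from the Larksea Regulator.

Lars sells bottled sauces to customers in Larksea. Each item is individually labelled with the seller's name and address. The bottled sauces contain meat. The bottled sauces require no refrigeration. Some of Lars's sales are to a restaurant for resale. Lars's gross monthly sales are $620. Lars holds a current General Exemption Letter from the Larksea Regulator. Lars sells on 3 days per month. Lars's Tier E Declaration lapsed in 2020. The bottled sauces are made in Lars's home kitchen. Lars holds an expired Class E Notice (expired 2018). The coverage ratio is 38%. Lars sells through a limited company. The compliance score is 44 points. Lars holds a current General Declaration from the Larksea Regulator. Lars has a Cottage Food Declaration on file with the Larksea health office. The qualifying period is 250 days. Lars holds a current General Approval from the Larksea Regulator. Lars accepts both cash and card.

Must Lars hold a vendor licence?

Exception (a): the bottled sauces are home-kitchen produced; gross monthly sales are $620, less than the $660 limit — every condition holds. But applying paragraphs (e)–(f): (e) applies — a current General Declaration is held. (f) does not operate here (there is no Tier E Declaration in force), so (e) stands. So (a) is unavailable.
Exception (b) does not apply: the seller operates through a limited company.
Exception (c)'s conditions are all satisfied: items are individually labelled; the bottled sauces are shelf-stable. As to paragraphs (g)–(l): (g) would limit (c) — the bottled sauces contain meat — but (h) sets (g) aside: (h) operates against (g): the qualifying period is 250 days, meeting the 225 days threshold. (i) would limit (h) — a current General Exemption Letter is held — but (j) sets (i) aside: (j) operates against (i): a current General Approval is held. (k) is engaged (the compliance score is 44 points, under the 48 points limit), but is displaced by (l): (l) operates against (k): some sales are to a restaurant for resale. Exception (c) stands.
Exception (d) does not apply: the coverage ratio is 38%, not under 35%.

No — exception (c) applies; Lars is not required to hold a vendor licence.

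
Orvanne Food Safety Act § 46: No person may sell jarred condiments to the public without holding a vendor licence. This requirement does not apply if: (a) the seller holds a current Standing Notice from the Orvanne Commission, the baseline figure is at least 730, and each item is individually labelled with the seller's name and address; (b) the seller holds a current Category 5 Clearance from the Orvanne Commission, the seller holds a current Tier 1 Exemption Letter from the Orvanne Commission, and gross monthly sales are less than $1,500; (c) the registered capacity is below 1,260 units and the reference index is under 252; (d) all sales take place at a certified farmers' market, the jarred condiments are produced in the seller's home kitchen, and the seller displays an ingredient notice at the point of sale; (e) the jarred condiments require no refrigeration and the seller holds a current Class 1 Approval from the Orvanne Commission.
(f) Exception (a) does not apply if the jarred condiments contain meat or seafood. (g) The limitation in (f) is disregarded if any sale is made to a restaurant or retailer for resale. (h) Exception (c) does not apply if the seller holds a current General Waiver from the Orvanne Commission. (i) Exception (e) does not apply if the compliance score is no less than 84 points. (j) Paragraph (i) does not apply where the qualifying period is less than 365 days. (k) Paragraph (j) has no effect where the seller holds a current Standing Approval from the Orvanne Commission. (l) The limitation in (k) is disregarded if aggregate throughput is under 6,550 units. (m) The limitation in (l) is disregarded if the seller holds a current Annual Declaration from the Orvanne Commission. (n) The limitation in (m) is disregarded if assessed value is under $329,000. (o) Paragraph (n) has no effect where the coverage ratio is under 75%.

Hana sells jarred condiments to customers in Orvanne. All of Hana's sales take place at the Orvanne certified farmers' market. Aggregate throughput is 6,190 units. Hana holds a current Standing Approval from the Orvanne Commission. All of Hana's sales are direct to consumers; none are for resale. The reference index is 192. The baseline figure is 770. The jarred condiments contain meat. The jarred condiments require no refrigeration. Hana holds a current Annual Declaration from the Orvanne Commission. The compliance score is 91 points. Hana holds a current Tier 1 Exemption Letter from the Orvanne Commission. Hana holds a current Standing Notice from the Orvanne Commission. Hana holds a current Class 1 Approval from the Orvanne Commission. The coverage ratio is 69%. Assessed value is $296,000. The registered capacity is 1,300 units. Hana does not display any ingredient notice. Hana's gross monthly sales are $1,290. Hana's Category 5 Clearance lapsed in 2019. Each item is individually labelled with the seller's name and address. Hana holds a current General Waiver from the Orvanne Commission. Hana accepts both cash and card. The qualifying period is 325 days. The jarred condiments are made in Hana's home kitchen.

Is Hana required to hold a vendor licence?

Yes — Hana must hold a vendor licence.

Exception (a)'s conditions are all satisfied: a current Standing Notice is held; the baseline figure is 770, meeting the 730 threshold; items are individually labelled. Turning to paragraphs (f)–(g): (f) operates against (a): the jarred condiments contain meat. (g), which would lift (f), is not triggered — no sales are for resale. So (a) is unavailable.
Exception (b) fails — no current Category 5 Clearance is held.
Exception (c) requires that the registered capacity is below 1,260 units; but the registered capacity is 1,300 units, not below 1,260 units, so (c) is unavailable.
Exception (d) fails — no ingredient notice is displayed.
Exception (e) is satisfied on its face — the jarred condiments are shelf-stable; a current Class 1 Approval is held. However, paragraphs (i)–(o) must be considered: (i) is triggered — the compliance score is 91 points, meeting the 84 points threshold. (j) operates (the qualifying period is 325 days, less than the 365 days limit), but yields to (k): (k) applies — a current Standing Approval is held. (l) would limit (k) — aggregate throughput is 6,190 units, under the 6,550 units limit — but (m) sets (l) aside: (m) is engaged — a current Annual Declaration is held. (n) would limit (m) — assessed value is $296,000, under the $329,000 limit — but (o) sets (n) aside: (o) operates against (n): the coverage ratio is 69%, under the 75% limit. Exception (e) does not apply.
No exception applies. The general rule governs.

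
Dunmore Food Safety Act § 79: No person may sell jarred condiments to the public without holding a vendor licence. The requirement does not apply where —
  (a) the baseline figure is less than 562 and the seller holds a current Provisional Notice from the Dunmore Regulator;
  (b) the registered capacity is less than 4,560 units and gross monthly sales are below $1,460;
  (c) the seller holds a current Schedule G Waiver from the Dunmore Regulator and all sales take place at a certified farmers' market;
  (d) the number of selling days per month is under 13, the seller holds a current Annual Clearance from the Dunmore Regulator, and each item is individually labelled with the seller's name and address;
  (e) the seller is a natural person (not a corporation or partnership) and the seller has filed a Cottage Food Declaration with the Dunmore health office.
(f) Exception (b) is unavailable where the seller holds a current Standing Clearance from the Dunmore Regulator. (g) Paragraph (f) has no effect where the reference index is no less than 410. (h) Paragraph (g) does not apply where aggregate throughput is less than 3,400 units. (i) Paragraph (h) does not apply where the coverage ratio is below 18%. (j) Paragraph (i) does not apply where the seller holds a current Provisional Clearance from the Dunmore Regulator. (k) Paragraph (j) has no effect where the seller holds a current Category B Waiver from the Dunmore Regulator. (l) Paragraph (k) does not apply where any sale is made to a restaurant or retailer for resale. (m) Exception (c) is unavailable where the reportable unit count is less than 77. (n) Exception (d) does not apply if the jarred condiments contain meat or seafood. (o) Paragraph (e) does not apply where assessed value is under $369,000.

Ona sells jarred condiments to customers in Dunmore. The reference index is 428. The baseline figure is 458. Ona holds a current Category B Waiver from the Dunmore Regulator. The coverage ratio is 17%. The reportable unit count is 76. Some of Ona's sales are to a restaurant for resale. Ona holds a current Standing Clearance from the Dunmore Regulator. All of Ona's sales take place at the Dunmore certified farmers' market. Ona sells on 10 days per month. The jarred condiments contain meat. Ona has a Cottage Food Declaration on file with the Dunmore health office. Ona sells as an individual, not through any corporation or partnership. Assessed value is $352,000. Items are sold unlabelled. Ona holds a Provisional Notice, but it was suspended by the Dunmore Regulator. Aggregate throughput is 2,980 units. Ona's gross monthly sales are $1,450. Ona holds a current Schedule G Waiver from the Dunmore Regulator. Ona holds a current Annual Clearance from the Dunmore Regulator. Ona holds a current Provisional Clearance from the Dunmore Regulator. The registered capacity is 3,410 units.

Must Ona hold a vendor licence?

Exception (a) requires that the seller holds a current Provisional Notice from the Dunmore Regulator; but there is no Provisional Notice in force, so (a) is unavailable.
Exception (b) is satisfied on its face — the registered capacity is 3,410 units, less than the 4,560 units limit; gross monthly sales are $1,450, below the $1,460 limit. But: (f) operates against (b): a current Standing Clearance is held. (g) is triggered (the reference index is 428, meeting the 410 threshold), but is overridden by (h): (h) applies — aggregate throughput is 2,980 units, less than the 3,400 units limit. (i) is engaged (the coverage ratio is 17%, below the 18% limit), but is set aside by (j): (j) operates against (i): a current Provisional Clearance is held. (k) would limit (j) — a current Category B Waiver is held — but (l) sets (k) aside: (l) operates — some sales are to a restaurant for resale. So (b) is unavailable.
Exception (c) is satisfied on its face — a current Schedule G Waiver is held; all sales are at a certified farmers' market. But applying paragraph (m): (m) operates against (c): the reportable unit count is 76, less than the 77 limit. So (c) is unavailable.
Exception (d) requires that each item is individually labelled with the seller's name and address; but items are sold unlabelled, so (d) is unavailable.
All of (e)'s requirements are met (the seller is a natural person; a Cottage Food Declaration is on file). Turning to paragraph (o): (o) operates against (e): assessed value is $352,000, under the $369,000 limit. Exception (e) does not apply.
No exception displaces § 79.

Yes — Ona must hold a vendor licence.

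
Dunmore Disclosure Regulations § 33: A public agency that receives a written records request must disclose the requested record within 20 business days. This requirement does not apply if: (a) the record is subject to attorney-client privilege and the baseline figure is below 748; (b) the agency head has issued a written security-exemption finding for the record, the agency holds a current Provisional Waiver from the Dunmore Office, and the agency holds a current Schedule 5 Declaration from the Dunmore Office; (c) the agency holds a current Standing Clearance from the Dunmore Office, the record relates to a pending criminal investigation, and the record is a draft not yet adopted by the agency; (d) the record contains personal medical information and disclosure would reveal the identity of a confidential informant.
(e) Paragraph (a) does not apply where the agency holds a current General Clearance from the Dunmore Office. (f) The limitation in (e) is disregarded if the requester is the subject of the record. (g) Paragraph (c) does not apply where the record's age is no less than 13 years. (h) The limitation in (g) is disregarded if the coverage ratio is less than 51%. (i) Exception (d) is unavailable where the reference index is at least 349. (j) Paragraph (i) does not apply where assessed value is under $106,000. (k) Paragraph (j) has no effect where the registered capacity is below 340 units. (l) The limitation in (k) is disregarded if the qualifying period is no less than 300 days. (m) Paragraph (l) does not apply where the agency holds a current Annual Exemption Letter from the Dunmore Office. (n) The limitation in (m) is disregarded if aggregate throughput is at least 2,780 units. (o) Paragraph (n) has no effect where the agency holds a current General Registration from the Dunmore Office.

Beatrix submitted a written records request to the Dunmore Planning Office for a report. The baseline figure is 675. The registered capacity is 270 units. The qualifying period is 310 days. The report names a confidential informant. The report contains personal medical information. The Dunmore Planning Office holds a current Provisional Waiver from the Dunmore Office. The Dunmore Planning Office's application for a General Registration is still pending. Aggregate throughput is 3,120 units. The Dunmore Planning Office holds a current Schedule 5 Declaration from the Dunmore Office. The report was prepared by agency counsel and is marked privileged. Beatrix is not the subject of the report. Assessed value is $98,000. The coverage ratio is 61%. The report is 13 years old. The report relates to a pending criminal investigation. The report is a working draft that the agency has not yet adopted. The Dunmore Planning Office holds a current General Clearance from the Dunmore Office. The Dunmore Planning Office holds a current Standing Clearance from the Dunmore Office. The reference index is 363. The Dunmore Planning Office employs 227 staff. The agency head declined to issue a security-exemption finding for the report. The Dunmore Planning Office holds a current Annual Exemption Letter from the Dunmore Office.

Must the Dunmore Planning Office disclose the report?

No — exception (d) applies; the Dunmore Planning Office is not required to disclose the report.

Exception (a) is satisfied on its face — the report is privileged; the baseline figure is 675, below the 748 limit. But applying paragraphs (e)–(f): (e) operates against (a): a current General Clearance is held. (f) is not engaged (Beatrix is not the subject of the report), so (e) stands. (a) is therefore removed.
Exception (b) fails — the agency head declined to issue a security-exemption finding.
Exception (c): a current Standing Clearance is held; the report relates to a pending investigation; the report is an unadopted draft — every condition holds. But: (g) operates against (c): the record's age is 13 years, meeting the 13 years threshold. (h), which would lift (g), is not triggered — the coverage ratio is 61%, not less than 51%. Exception (c) does not apply.
Exception (d) is satisfied on its face — the report contains personal medical information; the report names a confidential informant. Applying paragraphs (i)–(o): (i) is triggered (the reference index is 363, meeting the 349 threshold), but yields to (j): (j) operates against (i): assessed value is $98,000, under the $106,000 limit. (k) is triggered (the registered capacity is 270 units, below the 340 units limit), but is displaced by (l): (l) operates against (k): the qualifying period is 310 days, meeting the 300 days threshold. (m) applies (a current Annual Exemption Letter is held), but is overridden by (n): (n) operates — aggregate throughput is 3,120 units, meeting the 2,780 units threshold. (o) is inapplicable (no current General Registration is held), so (n) stands. Exception (d) stands.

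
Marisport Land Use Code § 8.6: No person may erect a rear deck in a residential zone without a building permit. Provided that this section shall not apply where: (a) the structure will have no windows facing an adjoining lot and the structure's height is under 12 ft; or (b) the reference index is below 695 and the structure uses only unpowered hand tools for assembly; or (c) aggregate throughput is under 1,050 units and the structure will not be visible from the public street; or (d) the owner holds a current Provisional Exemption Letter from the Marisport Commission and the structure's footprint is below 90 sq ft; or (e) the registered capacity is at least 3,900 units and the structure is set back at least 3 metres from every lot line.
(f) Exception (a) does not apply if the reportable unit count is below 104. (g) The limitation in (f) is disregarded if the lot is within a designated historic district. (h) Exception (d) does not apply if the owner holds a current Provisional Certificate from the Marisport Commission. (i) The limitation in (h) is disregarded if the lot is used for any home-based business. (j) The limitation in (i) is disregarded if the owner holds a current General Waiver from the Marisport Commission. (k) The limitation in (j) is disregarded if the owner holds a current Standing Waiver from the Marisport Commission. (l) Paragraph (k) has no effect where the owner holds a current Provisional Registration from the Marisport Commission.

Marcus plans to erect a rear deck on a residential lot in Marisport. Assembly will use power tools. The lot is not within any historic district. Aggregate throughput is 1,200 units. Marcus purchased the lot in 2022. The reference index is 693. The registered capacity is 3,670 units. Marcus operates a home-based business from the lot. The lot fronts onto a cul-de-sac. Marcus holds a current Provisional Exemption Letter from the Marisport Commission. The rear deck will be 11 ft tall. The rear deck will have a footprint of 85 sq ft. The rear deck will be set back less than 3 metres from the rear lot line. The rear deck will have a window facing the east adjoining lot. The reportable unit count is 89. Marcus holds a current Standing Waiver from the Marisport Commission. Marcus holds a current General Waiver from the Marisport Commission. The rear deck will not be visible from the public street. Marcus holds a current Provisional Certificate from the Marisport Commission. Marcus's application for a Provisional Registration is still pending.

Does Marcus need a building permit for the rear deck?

No — exception (d) applies; Marcus does not need a building permit.

Exception (a) requires that the structure will have no windows facing an adjoining lot; but a window faces an adjoining lot, so (a) is unavailable.
Exception (b) requires that the structure uses only unpowered hand tools for assembly; but assembly uses power tools, so (b) is unavailable.
Exception (c) fails — aggregate throughput is 1,200 units, not under 1,050 units.
Exception (d): a current Provisional Exemption Letter is held; the structure's footprint is 85 sq ft, below the 90 sq ft limit — every condition holds. Considering the limiting provisions: (h) operates (a current Provisional Certificate is held), but is displaced by (i): (i) operates against (h): a home-based business operates on the lot. (j) would limit (i) — a current General Waiver is held — but (k) sets (j) aside: (k) operates against (j): a current Standing Waiver is held. (l) is not triggered (the Provisional Registration is not current), so (k) stands. Exception (d) stands.
Exception (e) requires that the registered capacity is at least 3,900 units; but the registered capacity is 3,670 units, short of 3,900 units, so (e) is unavailable.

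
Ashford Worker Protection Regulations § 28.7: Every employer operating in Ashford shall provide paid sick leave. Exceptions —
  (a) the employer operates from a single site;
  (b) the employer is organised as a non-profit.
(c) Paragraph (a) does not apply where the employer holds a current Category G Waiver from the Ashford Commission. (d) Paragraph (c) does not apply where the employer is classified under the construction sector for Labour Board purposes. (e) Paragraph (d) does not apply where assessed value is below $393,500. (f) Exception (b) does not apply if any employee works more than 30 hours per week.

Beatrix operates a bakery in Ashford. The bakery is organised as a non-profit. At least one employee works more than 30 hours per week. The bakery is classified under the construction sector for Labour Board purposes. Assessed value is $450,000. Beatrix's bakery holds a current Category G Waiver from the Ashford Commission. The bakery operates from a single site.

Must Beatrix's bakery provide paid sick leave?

No — exception (a) applies; Beatrix's bakery is not required to provide paid sick leave.

Exception (a): the employer operates from a single site — every condition holds. Considering the limiting provisions: (c) is triggered (a current Category G Waiver is held), but is displaced by (d): (d) operates against (c): the bakery is classified under the construction sector. (e), which would lift (d), is not engaged — assessed value is $450,000, not below $393,500. Exception (a) stands.
Exception (b): the employer is a non-profit — every condition holds. But applying paragraph (f): (f) operates against (b): at least one employee exceeds 30 hours/week. So (b) is unavailable.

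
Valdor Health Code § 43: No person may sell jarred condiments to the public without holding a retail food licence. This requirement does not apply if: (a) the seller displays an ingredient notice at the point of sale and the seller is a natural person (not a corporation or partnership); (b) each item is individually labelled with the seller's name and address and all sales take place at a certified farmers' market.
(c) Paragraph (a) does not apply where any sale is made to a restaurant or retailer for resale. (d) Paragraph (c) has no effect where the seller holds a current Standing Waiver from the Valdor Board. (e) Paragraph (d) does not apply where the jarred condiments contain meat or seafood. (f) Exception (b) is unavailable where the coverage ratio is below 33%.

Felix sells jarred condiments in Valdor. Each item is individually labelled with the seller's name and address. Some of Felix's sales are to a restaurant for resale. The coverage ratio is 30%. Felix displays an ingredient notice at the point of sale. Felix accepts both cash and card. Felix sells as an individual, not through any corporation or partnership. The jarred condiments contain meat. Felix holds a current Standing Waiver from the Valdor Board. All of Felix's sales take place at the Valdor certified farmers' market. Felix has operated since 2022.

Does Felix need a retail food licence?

Exception (a) is satisfied on its face — an ingredient notice is displayed; the seller is a natural person. But: (c) applies — some sales are to a restaurant for resale. (d) is triggered (a current Standing Waiver is held), but is set aside by (e): (e) operates against (d): the jarred condiments contain meat. Exception (a) does not apply.
Exception (b): items are individually labelled; all sales are at a certified farmers' market — every condition holds. But: (f) operates against (b): the coverage ratio is 30%, below the 33% limit. Exception (b) does not apply.
No exception is made out. Felix falls within the general rule.

Yes — Felix must hold a retail food licence.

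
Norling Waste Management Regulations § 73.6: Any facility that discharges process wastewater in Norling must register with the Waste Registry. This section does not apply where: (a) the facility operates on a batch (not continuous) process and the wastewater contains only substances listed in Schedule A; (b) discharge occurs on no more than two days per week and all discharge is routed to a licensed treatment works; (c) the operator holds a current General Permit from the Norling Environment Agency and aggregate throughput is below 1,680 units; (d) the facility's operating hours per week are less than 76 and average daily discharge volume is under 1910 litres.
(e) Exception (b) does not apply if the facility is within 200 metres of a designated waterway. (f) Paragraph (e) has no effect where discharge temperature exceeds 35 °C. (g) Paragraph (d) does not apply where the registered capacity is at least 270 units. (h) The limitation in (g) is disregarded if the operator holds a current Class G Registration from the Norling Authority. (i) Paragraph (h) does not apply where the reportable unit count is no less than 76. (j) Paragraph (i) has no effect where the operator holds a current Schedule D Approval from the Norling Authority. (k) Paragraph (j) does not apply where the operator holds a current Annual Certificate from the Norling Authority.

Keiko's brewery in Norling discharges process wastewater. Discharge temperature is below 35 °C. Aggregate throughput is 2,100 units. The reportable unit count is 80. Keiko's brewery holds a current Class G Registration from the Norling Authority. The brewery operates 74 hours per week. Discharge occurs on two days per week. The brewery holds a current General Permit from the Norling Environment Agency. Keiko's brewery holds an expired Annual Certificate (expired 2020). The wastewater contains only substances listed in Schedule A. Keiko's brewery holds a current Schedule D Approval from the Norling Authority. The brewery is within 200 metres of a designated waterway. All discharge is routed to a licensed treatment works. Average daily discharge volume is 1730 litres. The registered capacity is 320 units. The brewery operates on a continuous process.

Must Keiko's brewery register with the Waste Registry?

Exception (a) does not apply: the facility operates on a continuous process.
Exception (b): discharge occurs on no more than two days per week; discharge is routed to a licensed treatment works — every condition holds. But applying paragraphs (e)–(f): (e) operates against (b): the brewery is within 200 m of a designated waterway. (f) does not operate here (discharge temperature is below 35 °C), so (e) stands. Exception (b) does not apply.
Exception (c) does not apply: aggregate throughput is 2,100 units, not below 1,680 units.
Exception (d) is satisfied on its face — the facility's operating hours per week are 74, less than the 76 limit; average daily discharge volume is 1730 litres, under the 1910 litres limit. Considering the limiting provisions: (g) operates (the registered capacity is 320 units, meeting the 270 units threshold), but is itself disapplied by (h): (h) applies — a current Class G Registration is held. (i) would limit (h) — the reportable unit count is 80, meeting the 76 threshold — but (j) sets (i) aside: (j) operates against (i): a current Schedule D Approval is held. (k), which would lift (j), is not triggered — there is no Annual Certificate in force. (d) remains available.

No — exception (d) applies; Keiko's brewery is not required to register with the Waste Registry.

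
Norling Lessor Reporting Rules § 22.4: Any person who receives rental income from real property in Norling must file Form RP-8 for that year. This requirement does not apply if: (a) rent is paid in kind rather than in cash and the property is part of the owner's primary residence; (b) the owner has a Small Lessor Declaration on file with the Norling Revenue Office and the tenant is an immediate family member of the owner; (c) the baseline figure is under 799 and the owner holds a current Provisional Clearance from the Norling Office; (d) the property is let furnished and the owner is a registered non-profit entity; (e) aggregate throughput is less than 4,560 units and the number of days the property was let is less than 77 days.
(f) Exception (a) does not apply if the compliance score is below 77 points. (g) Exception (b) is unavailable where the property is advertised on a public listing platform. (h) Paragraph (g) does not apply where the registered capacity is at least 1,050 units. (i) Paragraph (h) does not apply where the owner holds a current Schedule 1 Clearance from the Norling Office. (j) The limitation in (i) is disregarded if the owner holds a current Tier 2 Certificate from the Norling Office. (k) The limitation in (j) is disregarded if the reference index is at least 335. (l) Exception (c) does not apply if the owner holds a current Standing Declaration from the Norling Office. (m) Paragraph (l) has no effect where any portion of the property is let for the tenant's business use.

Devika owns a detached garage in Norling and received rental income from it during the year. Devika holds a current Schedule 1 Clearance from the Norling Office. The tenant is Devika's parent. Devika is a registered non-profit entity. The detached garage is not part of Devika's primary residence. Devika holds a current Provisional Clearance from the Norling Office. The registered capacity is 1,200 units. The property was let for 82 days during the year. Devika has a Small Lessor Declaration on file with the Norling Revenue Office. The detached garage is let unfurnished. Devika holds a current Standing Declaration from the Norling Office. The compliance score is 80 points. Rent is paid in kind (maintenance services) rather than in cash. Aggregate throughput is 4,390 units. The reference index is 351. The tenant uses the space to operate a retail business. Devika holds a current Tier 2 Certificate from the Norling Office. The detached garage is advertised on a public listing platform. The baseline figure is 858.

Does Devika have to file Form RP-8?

Yes — Devika must file Form RP-8.

Exception (a) does not apply: the detached garage is not part of the primary residence.
All of (b)'s requirements are met (a Small Lessor Declaration is on file; the tenant is an immediate family member). But: (g) is engaged — the property is publicly advertised. (h) is engaged (the registered capacity is 1,200 units, meeting the 1,050 units threshold), but yields to (i): (i) is engaged — a current Schedule 1 Clearance is held. (j) would limit (i) — a current Tier 2 Certificate is held — but (k) sets (j) aside: (k) is engaged — the reference index is 351, meeting the 335 threshold. (b) is therefore removed.
Exception (c) does not apply: the baseline figure is 858, not under 799.
Exception (d) fails — the property is let unfurnished.
Exception (e) does not apply: the number of days the property was let is 82 days, not less than 77 days.
None of the exceptions is available; § 22.4 applies in full.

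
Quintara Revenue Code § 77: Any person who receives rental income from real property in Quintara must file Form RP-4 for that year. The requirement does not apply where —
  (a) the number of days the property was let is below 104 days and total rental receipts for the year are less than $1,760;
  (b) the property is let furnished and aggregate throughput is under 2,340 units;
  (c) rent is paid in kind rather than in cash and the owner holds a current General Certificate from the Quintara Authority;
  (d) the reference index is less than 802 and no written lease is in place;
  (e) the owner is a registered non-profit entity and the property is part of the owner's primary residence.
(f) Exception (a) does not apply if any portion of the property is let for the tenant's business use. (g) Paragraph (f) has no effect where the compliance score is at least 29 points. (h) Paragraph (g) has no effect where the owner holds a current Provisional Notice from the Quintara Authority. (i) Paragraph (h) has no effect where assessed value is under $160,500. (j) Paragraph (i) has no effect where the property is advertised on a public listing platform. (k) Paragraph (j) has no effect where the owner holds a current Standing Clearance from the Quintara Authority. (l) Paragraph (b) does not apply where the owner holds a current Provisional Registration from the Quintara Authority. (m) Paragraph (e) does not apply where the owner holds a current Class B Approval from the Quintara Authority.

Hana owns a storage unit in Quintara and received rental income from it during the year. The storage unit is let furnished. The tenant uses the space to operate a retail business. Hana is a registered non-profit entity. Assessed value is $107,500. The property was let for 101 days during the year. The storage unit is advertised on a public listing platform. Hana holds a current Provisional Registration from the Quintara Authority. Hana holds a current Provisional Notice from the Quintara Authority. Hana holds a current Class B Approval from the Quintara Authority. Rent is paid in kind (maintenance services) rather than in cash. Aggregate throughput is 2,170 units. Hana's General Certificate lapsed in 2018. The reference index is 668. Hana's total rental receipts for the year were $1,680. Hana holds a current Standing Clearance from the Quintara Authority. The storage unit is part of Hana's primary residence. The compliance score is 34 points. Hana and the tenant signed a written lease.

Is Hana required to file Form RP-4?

No — exception (a) applies; Hana is not required to file Form RP-4.

Exception (a): the number of days the property was let is 101 days, below the 104 days limit; total rental receipts for the year are $1,680, less than the $1,760 limit — every condition holds. As to paragraphs (f)–(k): (f) is triggered (the space is let for business use), but yields to (g): (g) operates against (f): the compliance score is 34 points, meeting the 29 points threshold. (h) would limit (g) — a current Provisional Notice is held — but (i) sets (h) aside: (i) is triggered — assessed value is $107,500, under the $160,500 limit. (j) would limit (i) — the property is publicly advertised — but (k) sets (j) aside: (k) operates against (j): a current Standing Clearance is held. So (a) applies.
Exception (b): the property is let furnished; aggregate throughput is 2,170 units, under the 2,340 units limit — every condition holds. But: (l) operates against (b): a current Provisional Registration is held. Exception (b) does not apply.
Exception (c) fails — no current General Certificate is held.
Exception (d) requires that no written lease is in place; but a written lease is in place, so (d) is unavailable.
Exception (e)'s conditions are all satisfied: Hana is a registered non-profit; the storage unit is part of the primary residence. But applying paragraph (m): (m) is triggered — a current Class B Approval is held. Exception (e) does not apply.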